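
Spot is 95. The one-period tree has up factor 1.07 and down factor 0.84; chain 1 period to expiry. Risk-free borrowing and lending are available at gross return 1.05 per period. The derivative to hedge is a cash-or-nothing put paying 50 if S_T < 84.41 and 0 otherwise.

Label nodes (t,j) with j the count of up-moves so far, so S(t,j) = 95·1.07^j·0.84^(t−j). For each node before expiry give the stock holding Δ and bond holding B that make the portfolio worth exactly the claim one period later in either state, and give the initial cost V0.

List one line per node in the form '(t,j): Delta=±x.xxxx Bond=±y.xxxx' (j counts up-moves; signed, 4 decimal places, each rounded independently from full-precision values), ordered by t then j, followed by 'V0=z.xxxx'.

(0,0): Delta=-2.2883 Bond=221.5321
V0=4.1408

No-arbitrage ⇒ martingale measure with p* = (R−d)/(u−d) = 0.9130.
At expiry t=1: V(1,0)=50.0000, V(1,1)=0.0000
(0,0): S=95.0000. Δ = (V_up−V_dn)/(S_up−S_dn) = (0.0000−50.0000)/(101.6500−79.8000) = -2.2883. V = [p*·0.0000 + (1−p*)·50.0000]/1.05 = 4.1408. B = V − Δ·S = 221.5321.
Each (Δ,B) replicates both successor values, so the strategy is self-financing and V0 is arbitrage-free.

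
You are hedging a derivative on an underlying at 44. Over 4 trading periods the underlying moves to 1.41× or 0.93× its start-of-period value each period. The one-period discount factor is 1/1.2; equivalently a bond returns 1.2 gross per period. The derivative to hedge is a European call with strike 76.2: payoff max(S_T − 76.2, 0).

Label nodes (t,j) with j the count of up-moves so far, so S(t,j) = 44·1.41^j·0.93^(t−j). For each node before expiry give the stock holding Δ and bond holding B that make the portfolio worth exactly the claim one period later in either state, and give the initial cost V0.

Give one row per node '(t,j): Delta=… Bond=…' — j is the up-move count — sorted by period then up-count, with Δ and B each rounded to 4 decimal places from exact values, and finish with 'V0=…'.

(0,0): Delta=0.7269 Bond=-21.4823
(1,0): Delta=0.4308 Bond=-13.6613
(1,1): Delta=0.8788 Bond=-35.2035
(2,0): Delta=0.0000 Bond=0.0000
(2,1): Delta=0.6518 Bond=-29.1441
(2,2): Delta=0.9953 Bond=-52.4333
(3,0): Delta=0.0000 Bond=0.0000
(3,1): Delta=0.0000 Bond=0.0000
(3,2): Delta=0.9861 Bond=-62.1741
(3,3): Delta=1.0000 Bond=-63.5000
V0=10.5015

Since d<R<u, set p* = (R−d)/(u−d) = 0.5625; price each node as the discounted p*-expectation of its children.
Terminal payoffs: V(4,0)=0.0000, V(4,1)=0.0000, V(4,2)=0.0000, V(4,3)=38.5078, V(4,4)=97.7118
  t=3,j=0: stock 35.3917 → up 49.9023 (V=0.0000), down 32.9143 (V=0.0000). Price 0.0000; hedge Δ=0.0000, bond B=0.0000.
  t=3,j=1: stock 53.6584 → up 75.6583 (V=0.0000), down 49.9023 (V=0.0000). Price 0.0000; hedge Δ=0.0000, bond B=0.0000.
  t=3,j=2: stock 81.3531 → up 114.7078 (V=38.5078), down 75.6583 (V=0.0000). Price 18.0505; hedge Δ=0.9861, bond B=-62.1741.
  t=3,j=3: stock 123.3417 → up 173.9118 (V=97.7118), down 114.7078 (V=38.5078). Price 59.8417; hedge Δ=1.0000, bond B=-63.5000.
  t=2,j=0: stock 38.0556 → up 53.6584 (V=0.0000), down 35.3917 (V=0.0000). Price 0.0000; hedge Δ=0.0000, bond B=0.0000.
  t=2,j=1: stock 57.6972 → up 81.3531 (V=18.0505), down 53.6584 (V=0.0000). Price 8.4612; hedge Δ=0.6518, bond B=-29.1441.
  t=2,j=2: stock 87.4764 → up 123.3417 (V=59.8417), down 81.3531 (V=18.0505). Price 34.6317; hedge Δ=0.9953, bond B=-52.4333.
  t=1,j=0: stock 40.9200 → up 57.6972 (V=8.4612), down 38.0556 (V=0.0000). Price 3.9662; hedge Δ=0.4308, bond B=-13.6613.
  t=1,j=1: stock 62.0400 → up 87.4764 (V=34.6317), down 57.6972 (V=8.4612). Price 19.3184; hedge Δ=0.8788, bond B=-35.2035.
  t=0,j=0: stock 44.0000 → up 62.0400 (V=19.3184), down 40.9200 (V=3.9662). Price 10.5015; hedge Δ=0.7269, bond B=-21.4823.
Self-financing check: at every node Δ·S+B equals the discounted successor values.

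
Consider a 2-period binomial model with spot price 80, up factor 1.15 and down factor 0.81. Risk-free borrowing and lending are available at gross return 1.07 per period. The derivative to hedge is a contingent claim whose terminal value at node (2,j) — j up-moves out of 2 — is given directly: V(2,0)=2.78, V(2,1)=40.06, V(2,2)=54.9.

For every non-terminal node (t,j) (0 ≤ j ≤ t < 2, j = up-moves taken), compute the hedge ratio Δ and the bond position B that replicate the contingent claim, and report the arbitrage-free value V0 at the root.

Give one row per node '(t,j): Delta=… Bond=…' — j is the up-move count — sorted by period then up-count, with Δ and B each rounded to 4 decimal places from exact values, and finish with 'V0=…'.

Risk-neutral probability p* = (R−d)/(u−d) = (1.07−0.81)/(1.15−0.81) = 0.7647.
Terminal payoffs: V(2,0)=2.7800, V(2,1)=40.0600, V(2,2)=54.9000
(1,0): S=64.8000. Δ = (V_up−V_dn)/(S_up−S_dn) = (40.0600−2.7800)/(74.5200−52.4880) = 1.6921. V = [p*·40.0600 + (1−p*)·2.7800]/1.07 = 29.2413. B = V − Δ·S = -80.4057.
(1,1): S=92.0000. Δ = (V_up−V_dn)/(S_up−S_dn) = (54.9000−40.0600)/(105.8000−74.5200) = 0.4744. V = [p*·54.9000 + (1−p*)·40.0600]/1.07 = 48.0451. B = V − Δ·S = 4.3980.
(0,0): S=80.0000. Δ = (V_up−V_dn)/(S_up−S_dn) = (48.0451−29.2413)/(92.0000−64.8000) = 0.6913. V = [p*·48.0451 + (1−p*)·29.2413]/1.07 = 40.7670. B = V − Δ·S = -14.5381.
Root portfolio cost Δ·80+B reproduces V0=40.7670.

(0,0): Delta=0.6913 Bond=-14.5381
(1,0): Delta=1.6921 Bond=-80.4057
(1,1): Delta=0.4744 Bond=4.3980
V0=40.7670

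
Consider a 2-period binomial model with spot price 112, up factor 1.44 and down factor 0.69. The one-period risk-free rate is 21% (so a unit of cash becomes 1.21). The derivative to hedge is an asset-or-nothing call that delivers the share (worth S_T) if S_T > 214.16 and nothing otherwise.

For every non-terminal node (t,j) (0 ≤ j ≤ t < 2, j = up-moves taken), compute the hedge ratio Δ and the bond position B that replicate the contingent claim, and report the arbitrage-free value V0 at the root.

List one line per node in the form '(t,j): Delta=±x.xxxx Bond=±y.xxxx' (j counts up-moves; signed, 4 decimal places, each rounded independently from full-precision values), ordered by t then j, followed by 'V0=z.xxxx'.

(0,0): Delta=1.5842 Bond=-101.1817
(1,0): Delta=0.0000 Bond=0.0000
(1,1): Delta=1.9200 Bond=-176.5816
V0=76.2529

The replicating-portfolio and risk-neutral prices coincide; use p* = (1.21−0.69)/(1.44−0.69) = 0.6933 for the latter.
At expiry t=2: V(2,0)=0.0000, V(2,1)=0.0000, V(2,2)=232.2432
Node (1,0) S=77.2800: V=(p*·0.0000+(1−p*)·0.0000)/1.21=0.0000; Δ=(0.0000−0.0000)/(111.2832−53.3232)=0.0000; B=V−Δ·S=0.0000
Node (1,1) S=161.2800: V=(p*·232.2432+(1−p*)·0.0000)/1.21=133.0760; Δ=(232.2432−0.0000)/(232.2432−111.2832)=1.9200; B=V−Δ·S=-176.5816
Node (0,0) S=112.0000: V=(p*·133.0760+(1−p*)·0.0000)/1.21=76.2529; Δ=(133.0760−0.0000)/(161.2800−77.2800)=1.5842; B=V−Δ·S=-101.1817
Self-financing check: at every node Δ·S+B equals the discounted successor values.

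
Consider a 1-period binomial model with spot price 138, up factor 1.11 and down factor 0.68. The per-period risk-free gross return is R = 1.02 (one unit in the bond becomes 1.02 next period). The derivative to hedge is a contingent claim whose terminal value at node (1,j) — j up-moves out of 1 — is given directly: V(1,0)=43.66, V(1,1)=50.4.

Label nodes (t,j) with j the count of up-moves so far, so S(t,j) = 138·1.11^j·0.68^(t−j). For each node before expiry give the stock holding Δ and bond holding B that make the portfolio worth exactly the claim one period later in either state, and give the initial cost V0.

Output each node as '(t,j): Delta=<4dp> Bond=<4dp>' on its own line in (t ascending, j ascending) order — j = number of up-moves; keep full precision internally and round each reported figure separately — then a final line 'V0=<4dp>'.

(0,0): Delta=0.1136 Bond=32.3543
V0=48.0287

Since d<R<u, set p* = (R−d)/(u−d) = 0.7907; price each node as the discounted p*-expectation of its children.
At expiry t=1: V(1,0)=43.6600, V(1,1)=50.4000
Node (0,0) S=138.0000: V=(p*·50.4000+(1−p*)·43.6600)/1.02=48.0287; Δ=(50.4000−43.6600)/(153.1800−93.8400)=0.1136; B=V−Δ·S=32.3543
Self-financing check: at every node Δ·S+B equals the discounted successor values.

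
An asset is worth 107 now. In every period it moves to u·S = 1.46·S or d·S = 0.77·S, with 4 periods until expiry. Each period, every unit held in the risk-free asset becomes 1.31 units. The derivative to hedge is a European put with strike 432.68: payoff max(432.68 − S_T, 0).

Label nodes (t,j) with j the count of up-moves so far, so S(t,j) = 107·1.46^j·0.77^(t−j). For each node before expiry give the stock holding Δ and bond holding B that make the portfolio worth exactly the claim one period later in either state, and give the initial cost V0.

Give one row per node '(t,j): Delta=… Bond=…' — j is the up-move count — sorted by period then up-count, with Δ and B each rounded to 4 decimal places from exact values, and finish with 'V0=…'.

(0,0): Delta=-0.8455 Bond=137.2034
(1,0): Delta=-1.0000 Bond=192.4655
(1,1): Delta=-0.8229 Bond=176.2005
(2,0): Delta=-1.0000 Bond=252.1298
(2,1): Delta=-1.0000 Bond=252.1298
(2,2): Delta=-0.7969 Bond=224.9040
(3,0): Delta=-1.0000 Bond=330.2901
(3,1): Delta=-1.0000 Bond=330.2901
(3,2): Delta=-1.0000 Bond=330.2901
(3,3): Delta=-0.7672 Bond=284.7171
V0=46.7347

The replicating-portfolio and risk-neutral prices coincide; use p* = (1.31−0.77)/(1.46−0.77) = 0.7826 for the latter.
Terminal payoffs: V(4,0)=395.0662, V(4,1)=361.3604, V(4,2)=297.4507, V(4,3)=176.2711, V(4,4)=0.0000
(3,0): S=48.8490. Δ = (V_up−V_dn)/(S_up−S_dn) = (361.3604−395.0662)/(71.3196−37.6138) = -1.0000. V = [p*·361.3604 + (1−p*)·395.0662]/1.31 = 281.4410. B = V − Δ·S = 330.2901.
(3,1): S=92.6228. Δ = (V_up−V_dn)/(S_up−S_dn) = (297.4507−361.3604)/(135.2293−71.3196) = -1.0000. V = [p*·297.4507 + (1−p*)·361.3604]/1.31 = 237.6672. B = V − Δ·S = 330.2901.
(3,2): S=175.6225. Δ = (V_up−V_dn)/(S_up−S_dn) = (176.2711−297.4507)/(256.4089−135.2293) = -1.0000. V = [p*·176.2711 + (1−p*)·297.4507]/1.31 = 154.6676. B = V − Δ·S = 330.2901.
(3,3): S=332.9986. Δ = (V_up−V_dn)/(S_up−S_dn) = (0.0000−176.2711)/(486.1779−256.4089) = -0.7672. V = [p*·0.0000 + (1−p*)·176.2711]/1.31 = 29.2518. B = V − Δ·S = 284.7171.
(2,0): S=63.4403. Δ = (V_up−V_dn)/(S_up−S_dn) = (237.6672−281.4410)/(92.6228−48.8490) = -1.0000. V = [p*·237.6672 + (1−p*)·281.4410]/1.31 = 188.6895. B = V − Δ·S = 252.1298.
(2,1): S=120.2894. Δ = (V_up−V_dn)/(S_up−S_dn) = (154.6676−237.6672)/(175.6225−92.6228) = -1.0000. V = [p*·154.6676 + (1−p*)·237.6672]/1.31 = 131.8404. B = V − Δ·S = 252.1298.
(2,2): S=228.0812. Δ = (V_up−V_dn)/(S_up−S_dn) = (29.2518−154.6676)/(332.9986−175.6225) = -0.7969. V = [p*·29.2518 + (1−p*)·154.6676]/1.31 = 43.1420. B = V − Δ·S = 224.9040.
(1,0): S=82.3900. Δ = (V_up−V_dn)/(S_up−S_dn) = (131.8404−188.6895)/(120.2894−63.4403) = -1.0000. V = [p*·131.8404 + (1−p*)·188.6895]/1.31 = 110.0755. B = V − Δ·S = 192.4655.
(1,1): S=156.2200. Δ = (V_up−V_dn)/(S_up−S_dn) = (43.1420−131.8404)/(228.0812−120.2894) = -0.8229. V = [p*·43.1420 + (1−p*)·131.8404]/1.31 = 47.6521. B = V − Δ·S = 176.2005.
(0,0): S=107.0000. Δ = (V_up−V_dn)/(S_up−S_dn) = (47.6521−110.0755)/(156.2200−82.3900) = -0.8455. V = [p*·47.6521 + (1−p*)·110.0755]/1.31 = 46.7347. B = V − Δ·S = 137.2034.
Self-financing check: at every node Δ·S+B equals the discounted successor values.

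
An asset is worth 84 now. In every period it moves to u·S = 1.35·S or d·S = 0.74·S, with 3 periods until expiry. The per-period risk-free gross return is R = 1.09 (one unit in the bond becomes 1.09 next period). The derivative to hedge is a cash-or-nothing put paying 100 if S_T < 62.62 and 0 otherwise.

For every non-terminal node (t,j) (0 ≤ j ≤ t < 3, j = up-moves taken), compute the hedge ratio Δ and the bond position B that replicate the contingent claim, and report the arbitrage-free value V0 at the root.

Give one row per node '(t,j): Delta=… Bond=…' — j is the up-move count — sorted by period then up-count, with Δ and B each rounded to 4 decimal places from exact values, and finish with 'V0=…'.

(0,0): Delta=-0.8034 Bond=97.6149
(1,0): Delta=-1.3883 Bond=142.7531
(1,1): Delta=-0.5653 Bond=79.3952
(2,0): Delta=0.0000 Bond=91.7431
(2,1): Delta=-1.9536 Bond=203.0381
(2,2): Delta=0.0000 Bond=0.0000
V0=30.1265

No-arbitrage ⇒ martingale measure with p* = (R−d)/(u−d) = 0.5738.
At expiry t=3: V(3,0)=100.0000, V(3,1)=100.0000, V(3,2)=0.0000, V(3,3)=0.0000
(2,0): S=45.9984. Δ = (V_up−V_dn)/(S_up−S_dn) = (100.0000−100.0000)/(62.0978−34.0388) = 0.0000. V = [p*·100.0000 + (1−p*)·100.0000]/1.09 = 91.7431. B = V − Δ·S = 91.7431.
(2,1): S=83.9160. Δ = (V_up−V_dn)/(S_up−S_dn) = (0.0000−100.0000)/(113.2866−62.0978) = -1.9536. V = [p*·0.0000 + (1−p*)·100.0000]/1.09 = 39.1036. B = V − Δ·S = 203.0381.
(2,2): S=153.0900. Δ = (V_up−V_dn)/(S_up−S_dn) = (0.0000−0.0000)/(206.6715−113.2866) = 0.0000. V = [p*·0.0000 + (1−p*)·0.0000]/1.09 = 0.0000. B = V − Δ·S = 0.0000.
(1,0): S=62.1600. Δ = (V_up−V_dn)/(S_up−S_dn) = (39.1036−91.7431)/(83.9160−45.9984) = -1.3883. V = [p*·39.1036 + (1−p*)·91.7431]/1.09 = 56.4588. B = V − Δ·S = 142.7531.
(1,1): S=113.4000. Δ = (V_up−V_dn)/(S_up−S_dn) = (0.0000−39.1036)/(153.0900−83.9160) = -0.5653. V = [p*·0.0000 + (1−p*)·39.1036]/1.09 = 15.2909. B = V − Δ·S = 79.3952.
(0,0): S=84.0000. Δ = (V_up−V_dn)/(S_up−S_dn) = (15.2909−56.4588)/(113.4000−62.1600) = -0.8034. V = [p*·15.2909 + (1−p*)·56.4588]/1.09 = 30.1265. B = V − Δ·S = 97.6149.
Self-financing check: at every node Δ·S+B equals the discounted successor values.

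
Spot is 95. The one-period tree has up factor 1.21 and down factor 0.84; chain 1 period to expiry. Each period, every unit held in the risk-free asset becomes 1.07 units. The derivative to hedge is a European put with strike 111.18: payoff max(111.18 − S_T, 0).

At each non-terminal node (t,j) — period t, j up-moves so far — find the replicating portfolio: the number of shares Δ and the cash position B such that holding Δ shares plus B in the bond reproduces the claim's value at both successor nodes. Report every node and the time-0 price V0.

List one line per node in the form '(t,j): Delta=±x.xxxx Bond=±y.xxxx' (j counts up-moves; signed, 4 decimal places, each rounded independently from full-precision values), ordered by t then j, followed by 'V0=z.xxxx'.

(0,0): Delta=-0.8927 Bond=95.9076
V0=11.0967

No-arbitrage ⇒ martingale measure with p* = (R−d)/(u−d) = 0.6216.
Terminal payoffs: V(1,0)=31.3800, V(1,1)=0.0000
(0,0): S=95.0000. Δ = (V_up−V_dn)/(S_up−S_dn) = (0.0000−31.3800)/(114.9500−79.8000) = -0.8927. V = [p*·0.0000 + (1−p*)·31.3800]/1.07 = 11.0967. B = V − Δ·S = 95.9076.
Each (Δ,B) replicates both successor values, so the strategy is self-financing and V0 is arbitrage-free.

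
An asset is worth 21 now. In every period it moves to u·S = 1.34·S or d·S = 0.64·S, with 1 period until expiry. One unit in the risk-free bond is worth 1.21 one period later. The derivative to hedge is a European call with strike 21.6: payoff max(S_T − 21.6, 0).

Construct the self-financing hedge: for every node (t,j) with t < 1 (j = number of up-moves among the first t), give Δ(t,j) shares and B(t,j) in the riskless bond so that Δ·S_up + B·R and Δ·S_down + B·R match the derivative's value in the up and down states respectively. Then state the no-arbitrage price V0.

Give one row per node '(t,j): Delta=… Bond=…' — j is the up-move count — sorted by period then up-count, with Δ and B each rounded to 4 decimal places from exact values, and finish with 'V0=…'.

(0,0): Delta=0.4449 Bond=-4.9417
V0=4.4012

No-arbitrage ⇒ martingale measure with p* = (R−d)/(u−d) = 0.8143.
Terminal payoffs: V(1,0)=0.0000, V(1,1)=6.5400
(0,0): S=21.0000. Δ = (V_up−V_dn)/(S_up−S_dn) = (6.5400−0.0000)/(28.1400−13.4400) = 0.4449. V = [p*·6.5400 + (1−p*)·0.0000]/1.21 = 4.4012. B = V − Δ·S = -4.9417.
The time-0 hedge costs 4.4012, which is the no-arbitrage price.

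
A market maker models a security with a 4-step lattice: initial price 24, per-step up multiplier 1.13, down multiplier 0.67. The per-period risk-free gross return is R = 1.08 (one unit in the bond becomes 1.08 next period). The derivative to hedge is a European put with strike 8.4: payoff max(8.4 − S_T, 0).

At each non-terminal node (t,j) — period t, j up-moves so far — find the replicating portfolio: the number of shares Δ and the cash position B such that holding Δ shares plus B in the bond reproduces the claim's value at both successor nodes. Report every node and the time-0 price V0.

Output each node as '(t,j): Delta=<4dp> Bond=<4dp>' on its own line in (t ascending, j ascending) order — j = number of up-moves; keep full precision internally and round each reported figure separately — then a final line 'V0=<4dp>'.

Risk-neutral probability p* = (R−d)/(u−d) = (1.08−0.67)/(1.13−0.67) = 0.8913.
At expiry t=4: V(4,0)=3.5637, V(4,1)=0.2433, V(4,2)=0.0000, V(4,3)=0.0000, V(4,4)=0.0000
  t=3,j=0: stock 7.2183 → up 8.1567 (V=0.2433), down 4.8363 (V=3.5637). Price 0.5595; hedge Δ=-1.0000, bond B=7.7778.
  t=3,j=1: stock 12.1742 → up 13.7568 (V=0.0000), down 8.1567 (V=0.2433). Price 0.0245; hedge Δ=-0.0434, bond B=0.5534.
  t=3,j=2: stock 20.5326 → up 23.2018 (V=0.0000), down 13.7568 (V=0.0000). Price 0.0000; hedge Δ=0.0000, bond B=0.0000.
  t=3,j=3: stock 34.6295 → up 39.1314 (V=0.0000), down 23.2018 (V=0.0000). Price 0.0000; hedge Δ=0.0000, bond B=0.0000.
  t=2,j=0: stock 10.7736 → up 12.1742 (V=0.0245), down 7.2183 (V=0.5595). Price 0.0765; hedge Δ=-0.1079, bond B=1.2395.
  t=2,j=1: stock 18.1704 → up 20.5326 (V=0.0000), down 12.1742 (V=0.0245). Price 0.0025; hedge Δ=-0.0029, bond B=0.0557.
  t=2,j=2: stock 30.6456 → up 34.6295 (V=0.0000), down 20.5326 (V=0.0000). Price 0.0000; hedge Δ=0.0000, bond B=0.0000.
  t=1,j=0: stock 16.0800 → up 18.1704 (V=0.0025), down 10.7736 (V=0.0765). Price 0.0097; hedge Δ=-0.0100, bond B=0.1707.
  t=1,j=1: stock 27.1200 → up 30.6456 (V=0.0000), down 18.1704 (V=0.0025). Price 0.0002; hedge Δ=-0.0002, bond B=0.0056.
  t=0,j=0: stock 24.0000 → up 27.1200 (V=0.0002), down 16.0800 (V=0.0097). Price 0.0012; hedge Δ=-0.0009, bond B=0.0218.
Each (Δ,B) replicates both successor values, so the strategy is self-financing and V0 is arbitrage-free.

(0,0): Delta=-0.0009 Bond=0.0218
(1,0): Delta=-0.0100 Bond=0.1707
(1,1): Delta=-0.0002 Bond=0.0056
(2,0): Delta=-0.1079 Bond=1.2395
(2,1): Delta=-0.0029 Bond=0.0557
(2,2): Delta=0.0000 Bond=0.0000
(3,0): Delta=-1.0000 Bond=7.7778
(3,1): Delta=-0.0434 Bond=0.5534
(3,2): Delta=0.0000 Bond=0.0000
(3,3): Delta=0.0000 Bond=0.0000
V0=0.0012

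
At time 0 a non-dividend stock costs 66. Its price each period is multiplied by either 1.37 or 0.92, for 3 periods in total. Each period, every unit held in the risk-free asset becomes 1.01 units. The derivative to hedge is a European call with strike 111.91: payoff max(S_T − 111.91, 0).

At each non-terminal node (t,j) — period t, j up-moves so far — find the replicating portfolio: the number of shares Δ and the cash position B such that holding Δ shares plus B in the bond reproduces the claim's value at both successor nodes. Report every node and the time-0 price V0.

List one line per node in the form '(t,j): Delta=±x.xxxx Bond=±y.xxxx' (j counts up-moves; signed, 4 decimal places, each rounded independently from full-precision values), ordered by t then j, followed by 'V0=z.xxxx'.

(0,0): Delta=0.0953 Bond=-5.6499
(1,0): Delta=0.0149 Bond=-0.8239
(1,1): Delta=0.3113 Bond=-25.2364
(2,0): Delta=0.0000 Bond=0.0000
(2,1): Delta=0.0549 Bond=-4.1605
(2,2): Delta=1.0000 Bond=-110.8020
V0=0.6403

Risk-neutral probability p* = (R−d)/(u−d) = (1.01−0.92)/(1.37−0.92) = 0.2000.
Terminal payoffs: V(3,0)=0.0000, V(3,1)=0.0000, V(3,2)=2.0554, V(3,3)=57.7993
  t=2,j=0: stock 55.8624 → up 76.5315 (V=0.0000), down 51.3934 (V=0.0000). Price 0.0000; hedge Δ=0.0000, bond B=0.0000.
  t=2,j=1: stock 83.1864 → up 113.9654 (V=2.0554), down 76.5315 (V=0.0000). Price 0.4070; hedge Δ=0.0549, bond B=-4.1605.
  t=2,j=2: stock 123.8754 → up 169.7093 (V=57.7993), down 113.9654 (V=2.0554). Price 13.0734; hedge Δ=1.0000, bond B=-110.8020.
  t=1,j=0: stock 60.7200 → up 83.1864 (V=0.4070), down 55.8624 (V=0.0000). Price 0.0806; hedge Δ=0.0149, bond B=-0.8239.
  t=1,j=1: stock 90.4200 → up 123.8754 (V=13.0734), down 83.1864 (V=0.4070). Price 2.9112; hedge Δ=0.3113, bond B=-25.2364.
  t=0,j=0: stock 66.0000 → up 90.4200 (V=2.9112), down 60.7200 (V=0.0806). Price 0.6403; hedge Δ=0.0953, bond B=-5.6499.
Self-financing check: at every node Δ·S+B equals the discounted successor values.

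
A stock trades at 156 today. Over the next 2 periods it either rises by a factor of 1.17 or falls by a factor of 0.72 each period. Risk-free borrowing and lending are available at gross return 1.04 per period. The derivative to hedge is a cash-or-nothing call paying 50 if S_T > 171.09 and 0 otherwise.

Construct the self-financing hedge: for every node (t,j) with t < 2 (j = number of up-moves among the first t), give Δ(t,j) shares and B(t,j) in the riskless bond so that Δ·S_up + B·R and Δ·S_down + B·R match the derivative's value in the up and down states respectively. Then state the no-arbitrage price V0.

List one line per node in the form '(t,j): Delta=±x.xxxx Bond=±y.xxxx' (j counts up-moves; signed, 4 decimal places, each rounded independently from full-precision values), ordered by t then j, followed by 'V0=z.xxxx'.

(0,0): Delta=0.4870 Bond=-52.5970
(1,0): Delta=0.0000 Bond=0.0000
(1,1): Delta=0.6088 Bond=-76.9231
V0=23.3764

Since d<R<u, set p* = (R−d)/(u−d) = 0.7111; price each node as the discounted p*-expectation of its children.
Terminal values V(2,·): V(2,0)=0.0000, V(2,1)=0.0000, V(2,2)=50.0000
Node (1,0) S=112.3200: V=(p*·0.0000+(1−p*)·0.0000)/1.04=0.0000; Δ=(0.0000−0.0000)/(131.4144−80.8704)=0.0000; B=V−Δ·S=0.0000
Node (1,1) S=182.5200: V=(p*·50.0000+(1−p*)·0.0000)/1.04=34.1880; Δ=(50.0000−0.0000)/(213.5484−131.4144)=0.6088; B=V−Δ·S=-76.9231
Node (0,0) S=156.0000: V=(p*·34.1880+(1−p*)·0.0000)/1.04=23.3764; Δ=(34.1880−0.0000)/(182.5200−112.3200)=0.4870; B=V−Δ·S=-52.5970
Root portfolio cost Δ·156+B reproduces V0=23.3764.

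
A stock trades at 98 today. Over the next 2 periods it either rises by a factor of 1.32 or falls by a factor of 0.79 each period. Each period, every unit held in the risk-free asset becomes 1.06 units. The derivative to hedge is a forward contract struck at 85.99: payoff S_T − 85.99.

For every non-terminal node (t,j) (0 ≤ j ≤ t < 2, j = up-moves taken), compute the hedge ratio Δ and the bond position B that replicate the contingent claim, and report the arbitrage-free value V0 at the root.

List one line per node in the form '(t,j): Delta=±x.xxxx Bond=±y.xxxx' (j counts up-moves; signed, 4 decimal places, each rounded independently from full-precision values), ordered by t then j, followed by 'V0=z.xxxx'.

The replicating-portfolio and risk-neutral prices coincide; use p* = (1.06−0.79)/(1.32−0.79) = 0.5094 for the latter.
Terminal values V(2,·): V(2,0)=-24.8282, V(2,1)=16.2044, V(2,2)=84.7652
  t=1,j=0: stock 77.4200 → up 102.1944 (V=16.2044), down 61.1618 (V=-24.8282). Price -3.7026; hedge Δ=1.0000, bond B=-81.1226.
  t=1,j=1: stock 129.3600 → up 170.7552 (V=84.7652), down 102.1944 (V=16.2044). Price 48.2374; hedge Δ=1.0000, bond B=-81.1226.
  t=0,j=0: stock 98.0000 → up 129.3600 (V=48.2374), down 77.4200 (V=-3.7026). Price 21.4692; hedge Δ=1.0000, bond B=-76.5308.
Root portfolio cost Δ·98+B reproduces V0=21.4692.

(0,0): Delta=1.0000 Bond=-76.5308
(1,0): Delta=1.0000 Bond=-81.1226
(1,1): Delta=1.0000 Bond=-81.1226
V0=21.4692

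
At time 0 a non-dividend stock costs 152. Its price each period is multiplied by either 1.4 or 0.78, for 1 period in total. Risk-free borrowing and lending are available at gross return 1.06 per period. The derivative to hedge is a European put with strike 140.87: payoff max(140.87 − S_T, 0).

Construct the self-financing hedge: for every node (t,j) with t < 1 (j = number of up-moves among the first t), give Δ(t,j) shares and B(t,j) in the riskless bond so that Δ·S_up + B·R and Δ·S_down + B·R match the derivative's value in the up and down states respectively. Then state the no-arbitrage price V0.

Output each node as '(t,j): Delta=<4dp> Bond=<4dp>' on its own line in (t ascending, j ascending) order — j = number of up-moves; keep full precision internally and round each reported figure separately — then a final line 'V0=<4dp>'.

(0,0): Delta=-0.2367 Bond=47.5259
V0=11.5420

Under the risk-neutral measure, an up-move has probability p* = (R−d)/(u−d) = 0.4516 and values discount at R = 1.06.
At expiry t=1: V(1,0)=22.3100, V(1,1)=0.0000
  t=0,j=0: stock 152.0000 → up 212.8000 (V=0.0000), down 118.5600 (V=22.3100). Price 11.5420; hedge Δ=-0.2367, bond B=47.5259.
Self-financing check: at every node Δ·S+B equals the discounted successor values.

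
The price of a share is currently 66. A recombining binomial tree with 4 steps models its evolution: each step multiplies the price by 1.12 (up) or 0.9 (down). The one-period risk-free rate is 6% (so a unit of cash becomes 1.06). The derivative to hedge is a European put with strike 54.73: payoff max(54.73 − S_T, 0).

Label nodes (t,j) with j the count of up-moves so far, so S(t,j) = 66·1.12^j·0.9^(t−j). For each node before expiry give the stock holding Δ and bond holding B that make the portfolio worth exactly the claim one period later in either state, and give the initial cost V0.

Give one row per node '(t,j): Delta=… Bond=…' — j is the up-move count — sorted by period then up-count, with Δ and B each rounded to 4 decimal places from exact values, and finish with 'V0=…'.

(0,0): Delta=-0.0203 Bond=1.4306
(1,0): Delta=-0.0764 Bond=4.8462
(1,1): Delta=-0.0034 Bond=0.2678
(2,0): Delta=-0.2807 Bond=16.0600
(2,1): Delta=-0.0148 Bond=1.0409
(2,2): Delta=0.0000 Bond=0.0000
(3,0): Delta=-1.0000 Bond=51.6321
(3,1): Delta=-0.0639 Bond=4.0454
(3,2): Delta=0.0000 Bond=0.0000
(3,3): Delta=0.0000 Bond=0.0000
V0=0.0894

Risk-neutral probability p* = (R−d)/(u−d) = (1.06−0.9)/(1.12−0.9) = 0.7273.
Terminal payoffs: V(4,0)=11.4274, V(4,1)=0.8423, V(4,2)=0.0000, V(4,3)=0.0000, V(4,4)=0.0000
  t=3,j=0: stock 48.1140 → up 53.8877 (V=0.8423), down 43.3026 (V=11.4274). Price 3.5181; hedge Δ=-1.0000, bond B=51.6321.
  t=3,j=1: stock 59.8752 → up 67.0602 (V=0.0000), down 53.8877 (V=0.8423). Price 0.2167; hedge Δ=-0.0639, bond B=4.0454.
  t=3,j=2: stock 74.5114 → up 83.4527 (V=0.0000), down 67.0602 (V=0.0000). Price 0.0000; hedge Δ=0.0000, bond B=0.0000.
  t=3,j=3: stock 92.7252 → up 103.8523 (V=0.0000), down 83.4527 (V=0.0000). Price 0.0000; hedge Δ=0.0000, bond B=0.0000.
  t=2,j=0: stock 53.4600 → up 59.8752 (V=0.2167), down 48.1140 (V=3.5181). Price 1.0539; hedge Δ=-0.2807, bond B=16.0600.
  t=2,j=1: stock 66.5280 → up 74.5114 (V=0.0000), down 59.8752 (V=0.2167). Price 0.0558; hedge Δ=-0.0148, bond B=1.0409.
  t=2,j=2: stock 82.7904 → up 92.7252 (V=0.0000), down 74.5114 (V=0.0000). Price 0.0000; hedge Δ=0.0000, bond B=0.0000.
  t=1,j=0: stock 59.4000 → up 66.5280 (V=0.0558), down 53.4600 (V=1.0539). Price 0.3094; hedge Δ=-0.0764, bond B=4.8462.
  t=1,j=1: stock 73.9200 → up 82.7904 (V=0.0000), down 66.5280 (V=0.0558). Price 0.0143; hedge Δ=-0.0034, bond B=0.2678.
  t=0,j=0: stock 66.0000 → up 73.9200 (V=0.0143), down 59.4000 (V=0.3094). Price 0.0894; hedge Δ=-0.0203, bond B=1.4306.
Check: Δ(0,0)·S0 + B(0,0) = 0.0894 = V0.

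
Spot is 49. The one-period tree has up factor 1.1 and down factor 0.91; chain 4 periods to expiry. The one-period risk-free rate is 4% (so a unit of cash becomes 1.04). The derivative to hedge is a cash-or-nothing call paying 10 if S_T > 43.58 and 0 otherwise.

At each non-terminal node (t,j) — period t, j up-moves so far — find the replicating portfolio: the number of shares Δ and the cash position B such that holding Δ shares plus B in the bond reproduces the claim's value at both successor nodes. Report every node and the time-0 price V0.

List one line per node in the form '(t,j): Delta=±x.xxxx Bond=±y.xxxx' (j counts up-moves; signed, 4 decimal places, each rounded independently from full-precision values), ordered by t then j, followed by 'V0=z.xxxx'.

Under the risk-neutral measure, an up-move has probability p* = (R−d)/(u−d) = 0.6842 and values discount at R = 1.04.
Terminal payoffs: V(4,0)=0.0000, V(4,1)=0.0000, V(4,2)=10.0000, V(4,3)=10.0000, V(4,4)=10.0000
  t=3,j=0: stock 36.9250 → up 40.6175 (V=0.0000), down 33.6017 (V=0.0000). Price 0.0000; hedge Δ=0.0000, bond B=0.0000.
  t=3,j=1: stock 44.6346 → up 49.0980 (V=10.0000), down 40.6175 (V=0.0000). Price 6.5789; hedge Δ=1.1792, bond B=-46.0526.
  t=3,j=2: stock 53.9539 → up 59.3493 (V=10.0000), down 49.0980 (V=10.0000). Price 9.6154; hedge Δ=0.0000, bond B=9.6154.
  t=3,j=3: stock 65.2190 → up 71.7409 (V=10.0000), down 59.3493 (V=10.0000). Price 9.6154; hedge Δ=0.0000, bond B=9.6154.
  t=2,j=0: stock 40.5769 → up 44.6346 (V=6.5789), down 36.9250 (V=0.0000). Price 4.3283; hedge Δ=0.8533, bond B=-30.2978.
  t=2,j=1: stock 49.0490 → up 53.9539 (V=9.6154), down 44.6346 (V=6.5789). Price 8.3236; hedge Δ=0.3258, bond B=-7.6577.
  t=2,j=2: stock 59.2900 → up 65.2190 (V=9.6154), down 53.9539 (V=9.6154). Price 9.2456; hedge Δ=0.0000, bond B=9.2456.
  t=1,j=0: stock 44.5900 → up 49.0490 (V=8.3236), down 40.5769 (V=4.3283). Price 6.7903; hedge Δ=0.4716, bond B=-14.2377.
  t=1,j=1: stock 53.9000 → up 59.2900 (V=9.2456), down 49.0490 (V=8.3236). Price 8.6100; hedge Δ=0.0900, bond B=3.7574.
  t=0,j=0: stock 49.0000 → up 53.9000 (V=8.6100), down 44.5900 (V=6.7903). Price 7.7263; hedge Δ=0.1955, bond B=-1.8512.
Each (Δ,B) replicates both successor values, so the strategy is self-financing and V0 is arbitrage-free.

(0,0): Delta=0.1955 Bond=-1.8512
(1,0): Delta=0.4716 Bond=-14.2377
(1,1): Delta=0.0900 Bond=3.7574
(2,0): Delta=0.8533 Bond=-30.2978
(2,1): Delta=0.3258 Bond=-7.6577
(2,2): Delta=0.0000 Bond=9.2456
(3,0): Delta=0.0000 Bond=0.0000
(3,1): Delta=1.1792 Bond=-46.0526
(3,2): Delta=0.0000 Bond=9.6154
(3,3): Delta=0.0000 Bond=9.6154
V0=7.7263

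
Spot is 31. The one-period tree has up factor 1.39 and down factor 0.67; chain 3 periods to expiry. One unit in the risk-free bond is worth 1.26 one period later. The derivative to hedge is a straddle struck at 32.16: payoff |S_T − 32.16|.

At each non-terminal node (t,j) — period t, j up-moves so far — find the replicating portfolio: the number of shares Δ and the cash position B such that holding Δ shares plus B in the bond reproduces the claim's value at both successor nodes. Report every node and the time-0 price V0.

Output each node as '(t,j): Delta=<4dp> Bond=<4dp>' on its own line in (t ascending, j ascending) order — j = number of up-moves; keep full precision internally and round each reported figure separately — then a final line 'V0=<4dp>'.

Since d<R<u, set p* = (R−d)/(u−d) = 0.8194; price each node as the discounted p*-expectation of its children.
At expiry t=3: V(3,0)=22.8363, V(3,1)=12.8169, V(3,2)=7.9697, V(3,3)=51.0942
Node (2,0) S=13.9159: V=(p*·12.8169+(1−p*)·22.8363)/1.26=11.6079; Δ=(12.8169−22.8363)/(19.3431−9.3237)=-1.0000; B=V−Δ·S=25.5238
Node (2,1) S=28.8703: V=(p*·7.9697+(1−p*)·12.8169)/1.26=7.0198; Δ=(7.9697−12.8169)/(40.1297−19.3431)=-0.2332; B=V−Δ·S=13.7520
Node (2,2) S=59.8951: V=(p*·51.0942+(1−p*)·7.9697)/1.26=34.3713; Δ=(51.0942−7.9697)/(83.2542−40.1297)=1.0000; B=V−Δ·S=-25.5238
Node (1,0) S=20.7700: V=(p*·7.0198+(1−p*)·11.6079)/1.26=6.2287; Δ=(7.0198−11.6079)/(28.8703−13.9159)=-0.3068; B=V−Δ·S=12.6011
Node (1,1) S=43.0900: V=(p*·34.3713+(1−p*)·7.0198)/1.26=23.3594; Δ=(34.3713−7.0198)/(59.8951−28.8703)=0.8816; B=V−Δ·S=-14.6288
Node (0,0) S=31.0000: V=(p*·23.3594+(1−p*)·6.2287)/1.26=16.0844; Δ=(23.3594−6.2287)/(43.0900−20.7700)=0.7675; B=V−Δ·S=-7.7082
Self-financing check: at every node Δ·S+B equals the discounted successor values.

(0,0): Delta=0.7675 Bond=-7.7082
(1,0): Delta=-0.3068 Bond=12.6011
(1,1): Delta=0.8816 Bond=-14.6288
(2,0): Delta=-1.0000 Bond=25.5238
(2,1): Delta=-0.2332 Bond=13.7520
(2,2): Delta=1.0000 Bond=-25.5238
V0=16.0844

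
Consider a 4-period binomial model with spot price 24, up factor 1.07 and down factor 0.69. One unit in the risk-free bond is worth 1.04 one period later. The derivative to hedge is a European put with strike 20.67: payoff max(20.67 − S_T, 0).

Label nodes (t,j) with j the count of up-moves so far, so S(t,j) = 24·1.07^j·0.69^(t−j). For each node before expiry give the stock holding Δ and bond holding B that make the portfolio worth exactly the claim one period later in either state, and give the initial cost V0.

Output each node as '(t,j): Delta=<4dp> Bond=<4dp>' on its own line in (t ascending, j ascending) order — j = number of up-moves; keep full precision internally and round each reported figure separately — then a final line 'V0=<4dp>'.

Under the risk-neutral measure, an up-move has probability p* = (R−d)/(u−d) = 0.9211 and values discount at R = 1.04.
Terminal values V(4,·): V(4,0)=15.2299, V(4,1)=12.2339, V(4,2)=7.5879, V(4,3)=0.3833, V(4,4)=0.0000
Node (3,0) S=7.8842: V=(p*·12.2339+(1−p*)·15.2299)/1.04=11.9908; Δ=(12.2339−15.2299)/(8.4361−5.4401)=-1.0000; B=V−Δ·S=19.8750
Node (3,1) S=12.2262: V=(p*·7.5879+(1−p*)·12.2339)/1.04=7.6488; Δ=(7.5879−12.2339)/(13.0821−8.4361)=-1.0000; B=V−Δ·S=19.8750
Node (3,2) S=18.9595: V=(p*·0.3833+(1−p*)·7.5879)/1.04=0.9155; Δ=(0.3833−7.5879)/(20.2867−13.0821)=-1.0000; B=V−Δ·S=19.8750
Node (3,3) S=29.4010: V=(p*·0.0000+(1−p*)·0.3833)/1.04=0.0291; Δ=(0.0000−0.3833)/(31.4591−20.2867)=-0.0343; B=V−Δ·S=1.0377
Node (2,0) S=11.4264: V=(p*·7.6488+(1−p*)·11.9908)/1.04=7.6842; Δ=(7.6488−11.9908)/(12.2262−7.8842)=-1.0000; B=V−Δ·S=19.1106
Node (2,1) S=17.7192: V=(p*·0.9155+(1−p*)·7.6488)/1.04=1.3914; Δ=(0.9155−7.6488)/(18.9595−12.2262)=-1.0000; B=V−Δ·S=19.1106
Node (2,2) S=27.4776: V=(p*·0.0291+(1−p*)·0.9155)/1.04=0.0953; Δ=(0.0291−0.9155)/(29.4010−18.9595)=-0.0849; B=V−Δ·S=2.4278
Node (1,0) S=16.5600: V=(p*·1.3914+(1−p*)·7.6842)/1.04=1.8156; Δ=(1.3914−7.6842)/(17.7192−11.4264)=-1.0000; B=V−Δ·S=18.3756
Node (1,1) S=25.6800: V=(p*·0.0953+(1−p*)·1.3914)/1.04=0.1900; Δ=(0.0953−1.3914)/(27.4776−17.7192)=-0.1328; B=V−Δ·S=3.6008
Node (0,0) S=24.0000: V=(p*·0.1900+(1−p*)·1.8156)/1.04=0.3061; Δ=(0.1900−1.8156)/(25.6800−16.5600)=-0.1782; B=V−Δ·S=4.5839
Root portfolio cost Δ·24+B reproduces V0=0.3061.

(0,0): Delta=-0.1782 Bond=4.5839
(1,0): Delta=-1.0000 Bond=18.3756
(1,1): Delta=-0.1328 Bond=3.6008
(2,0): Delta=-1.0000 Bond=19.1106
(2,1): Delta=-1.0000 Bond=19.1106
(2,2): Delta=-0.0849 Bond=2.4278
(3,0): Delta=-1.0000 Bond=19.8750
(3,1): Delta=-1.0000 Bond=19.8750
(3,2): Delta=-1.0000 Bond=19.8750
(3,3): Delta=-0.0343 Bond=1.0377
V0=0.3061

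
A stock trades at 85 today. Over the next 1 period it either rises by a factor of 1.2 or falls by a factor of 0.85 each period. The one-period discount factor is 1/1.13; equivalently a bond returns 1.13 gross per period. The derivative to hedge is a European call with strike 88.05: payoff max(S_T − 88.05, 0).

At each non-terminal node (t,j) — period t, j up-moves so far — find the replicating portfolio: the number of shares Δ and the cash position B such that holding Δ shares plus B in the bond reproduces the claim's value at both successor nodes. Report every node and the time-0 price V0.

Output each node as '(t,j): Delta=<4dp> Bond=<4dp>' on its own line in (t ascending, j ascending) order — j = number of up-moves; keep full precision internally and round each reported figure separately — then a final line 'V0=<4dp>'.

(0,0): Delta=0.4689 Bond=-29.9810
V0=9.8761

Under the risk-neutral measure, an up-move has probability p* = (R−d)/(u−d) = 0.8000 and values discount at R = 1.13.
Terminal values V(1,·): V(1,0)=0.0000, V(1,1)=13.9500
  t=0,j=0: stock 85.0000 → up 102.0000 (V=13.9500), down 72.2500 (V=0.0000). Price 9.8761; hedge Δ=0.4689, bond B=-29.9810.
Each (Δ,B) replicates both successor values, so the strategy is self-financing and V0 is arbitrage-free.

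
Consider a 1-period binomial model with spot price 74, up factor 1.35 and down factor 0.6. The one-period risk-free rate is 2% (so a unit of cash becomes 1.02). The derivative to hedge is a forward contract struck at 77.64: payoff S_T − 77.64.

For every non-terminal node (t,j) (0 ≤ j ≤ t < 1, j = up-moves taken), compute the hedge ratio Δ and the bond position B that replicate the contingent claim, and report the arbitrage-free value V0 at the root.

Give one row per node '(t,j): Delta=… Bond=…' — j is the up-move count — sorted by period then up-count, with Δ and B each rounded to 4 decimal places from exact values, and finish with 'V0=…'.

(0,0): Delta=1.0000 Bond=-76.1176
V0=-2.1176

No-arbitrage ⇒ martingale measure with p* = (R−d)/(u−d) = 0.5600.
At expiry t=1: V(1,0)=-33.2400, V(1,1)=22.2600
  t=0,j=0: stock 74.0000 → up 99.9000 (V=22.2600), down 44.4000 (V=-33.2400). Price -2.1176; hedge Δ=1.0000, bond B=-76.1176.
Root portfolio cost Δ·74+B reproduces V0=-2.1176.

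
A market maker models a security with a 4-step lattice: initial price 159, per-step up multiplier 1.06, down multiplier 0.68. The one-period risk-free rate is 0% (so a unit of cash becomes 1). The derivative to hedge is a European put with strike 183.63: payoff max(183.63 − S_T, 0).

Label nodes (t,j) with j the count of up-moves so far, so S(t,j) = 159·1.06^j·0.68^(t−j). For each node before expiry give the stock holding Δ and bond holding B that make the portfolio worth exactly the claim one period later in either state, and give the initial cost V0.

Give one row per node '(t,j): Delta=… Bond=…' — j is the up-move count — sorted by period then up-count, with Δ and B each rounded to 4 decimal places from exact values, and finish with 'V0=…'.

(0,0): Delta=-0.8310 Bond=165.3524
(1,0): Delta=-1.0000 Bond=183.6300
(1,1): Delta=-0.8106 Bond=161.9254
(2,0): Delta=-1.0000 Bond=183.6300
(2,1): Delta=-1.0000 Bond=183.6300
(2,2): Delta=-0.7878 Bond=157.8558
(3,0): Delta=-1.0000 Bond=183.6300
(3,1): Delta=-1.0000 Bond=183.6300
(3,2): Delta=-1.0000 Bond=183.6300
(3,3): Delta=-0.7623 Bond=153.0231
V0=33.2312

No-arbitrage ⇒ martingale measure with p* = (R−d)/(u−d) = 0.8421.
At expiry t=4: V(4,0)=149.6336, V(4,1)=130.6356, V(4,2)=101.0211, V(4,3)=54.8574, V(4,4)=0.0000
(3,0): S=49.9947. Δ = (V_up−V_dn)/(S_up−S_dn) = (130.6356−149.6336)/(52.9944−33.9964) = -1.0000. V = [p*·130.6356 + (1−p*)·149.6336]/1 = 133.6353. B = V − Δ·S = 183.6300.
(3,1): S=77.9329. Δ = (V_up−V_dn)/(S_up−S_dn) = (101.0211−130.6356)/(82.6089−52.9944) = -1.0000. V = [p*·101.0211 + (1−p*)·130.6356]/1 = 105.6971. B = V − Δ·S = 183.6300.
(3,2): S=121.4836. Δ = (V_up−V_dn)/(S_up−S_dn) = (54.8574−101.0211)/(128.7726−82.6089) = -1.0000. V = [p*·54.8574 + (1−p*)·101.0211]/1 = 62.1464. B = V − Δ·S = 183.6300.
(3,3): S=189.3715. Δ = (V_up−V_dn)/(S_up−S_dn) = (0.0000−54.8574)/(200.7338−128.7726) = -0.7623. V = [p*·0.0000 + (1−p*)·54.8574]/1 = 8.6617. B = V − Δ·S = 153.0231.
(2,0): S=73.5216. Δ = (V_up−V_dn)/(S_up−S_dn) = (105.6971−133.6353)/(77.9329−49.9947) = -1.0000. V = [p*·105.6971 + (1−p*)·133.6353]/1 = 110.1084. B = V − Δ·S = 183.6300.
(2,1): S=114.6072. Δ = (V_up−V_dn)/(S_up−S_dn) = (62.1464−105.6971)/(121.4836−77.9329) = -1.0000. V = [p*·62.1464 + (1−p*)·105.6971]/1 = 69.0228. B = V − Δ·S = 183.6300.
(2,2): S=178.6524. Δ = (V_up−V_dn)/(S_up−S_dn) = (8.6617−62.1464)/(189.3715−121.4836) = -0.7878. V = [p*·8.6617 + (1−p*)·62.1464]/1 = 17.1066. B = V − Δ·S = 157.8558.
(1,0): S=108.1200. Δ = (V_up−V_dn)/(S_up−S_dn) = (69.0228−110.1084)/(114.6072−73.5216) = -1.0000. V = [p*·69.0228 + (1−p*)·110.1084]/1 = 75.5100. B = V − Δ·S = 183.6300.
(1,1): S=168.5400. Δ = (V_up−V_dn)/(S_up−S_dn) = (17.1066−69.0228)/(178.6524−114.6072) = -0.8106. V = [p*·17.1066 + (1−p*)·69.0228]/1 = 25.3039. B = V − Δ·S = 161.9254.
(0,0): S=159.0000. Δ = (V_up−V_dn)/(S_up−S_dn) = (25.3039−75.5100)/(168.5400−108.1200) = -0.8310. V = [p*·25.3039 + (1−p*)·75.5100]/1 = 33.2312. B = V − Δ·S = 165.3524.
Self-financing check: at every node Δ·S+B equals the discounted successor values.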